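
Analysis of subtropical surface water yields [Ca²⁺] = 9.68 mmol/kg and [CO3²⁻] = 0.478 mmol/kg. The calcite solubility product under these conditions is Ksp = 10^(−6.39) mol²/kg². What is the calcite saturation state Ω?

Ω = 11.4

Ksp = 10^(−6.39) = 4.074×10^-7
Ω = [Ca²⁺][CO3²⁻]/Ksp = (9.68×10^-3)(0.478×10^-3) / 4.074×10^-7 = 11.4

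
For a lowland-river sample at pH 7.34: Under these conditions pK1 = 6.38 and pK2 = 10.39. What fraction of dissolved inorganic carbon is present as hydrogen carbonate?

α₁ = 0.900

α₁ = 1 / (1 + [H⁺]/K1 + K2/[H⁺]) = 1 / (1 + 10^-0.96 + 10^-3.05)
   = 1 / (1 + 0.10965 + 0.00089125) = 1/1.1105 = 0.9005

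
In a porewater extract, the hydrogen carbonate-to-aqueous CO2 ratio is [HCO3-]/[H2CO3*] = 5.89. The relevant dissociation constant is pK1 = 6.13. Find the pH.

pH = 6.90

From K1 = [H⁺][HCO3-]/[H2CO3*]:  pH = pK1 + log₁₀([HCO3-]/[H2CO3*])
log₁₀(5.89) = +0.770
pH = 6.13 + (+0.770) = 6.90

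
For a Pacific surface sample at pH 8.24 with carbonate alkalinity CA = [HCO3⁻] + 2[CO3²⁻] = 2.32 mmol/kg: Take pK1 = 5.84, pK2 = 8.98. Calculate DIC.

DIC = 2.02 mmol/kg

CA = [HCO3⁻] + 2[CO3²⁻] = (α₁ + 2α₂)·DIC
At pH 8.24: [H⁺]/K1 = 10^-2.40 = 0.0039811, K2/[H⁺] = 10^-0.74 = 0.18197
α₁ = 1/(1 + 0.0039811 + 0.18197) = 1/1.1860 = 0.8432; α₂ = α₁·K2/[H⁺] = 0.1534
α₁ + 2α₂ = 1.1501
DIC = CA / (α₁ + 2α₂) = 2.32 / 1.1501 = 2.02 mmol/kg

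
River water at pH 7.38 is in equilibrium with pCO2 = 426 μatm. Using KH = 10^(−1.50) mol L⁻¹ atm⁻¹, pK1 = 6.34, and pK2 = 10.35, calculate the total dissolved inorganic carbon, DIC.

DIC = 0.161 mmol/L

[CO2*] = KH · pCO2 = 10^(−1.50) × 426×10^-6 = 1.347×10^-5 mol/L
α₀ = 1/(1 + K1/[H⁺] + K1K2/[H⁺]²) = 1/(1 + 10^+1.04 + 10^-1.93) = 0.08350
DIC = [CO2*]/α₀ = 1.347×10^-5 / 0.08350 = 0.161 mmol/L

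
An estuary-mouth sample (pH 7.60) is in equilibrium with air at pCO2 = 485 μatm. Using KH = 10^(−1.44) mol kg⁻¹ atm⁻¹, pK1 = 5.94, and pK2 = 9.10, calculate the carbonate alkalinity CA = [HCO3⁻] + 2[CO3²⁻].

[CO2*] = KH · pCO2 = 10^(−1.44) × 485×10^-6 = 1.761×10^-5 mol/kg
α₀ = 1/(1 + K1/[H⁺] + K1K2/[H⁺]²) = 1/(1 + 10^+1.66 + 10^+0.16) = 0.02077
DIC = [CO2*]/α₀ = 1.761×10^-5 / 0.02077 = 0.8480 mmol/kg
CA = (α₁ + 2α₂)·DIC = (0.9492 + 2×0.03002) × 0.8480 = 0.856 mmol/kg

CA = 0.856 mmol/kg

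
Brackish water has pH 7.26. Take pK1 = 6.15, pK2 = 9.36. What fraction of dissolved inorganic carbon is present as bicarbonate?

α₁ = 1 / (1 + [H⁺]/K1 + K2/[H⁺]) = 1 / (1 + 10^-1.11 + 10^-2.10)
   = 1 / (1 + 0.077625 + 0.0079433) = 1/1.0856 = 0.9212

α₁ = 0.921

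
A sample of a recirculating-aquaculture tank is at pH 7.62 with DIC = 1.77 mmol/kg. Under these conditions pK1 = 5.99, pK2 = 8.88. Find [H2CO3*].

α₀ = 1 / (1 + K1/[H⁺] + K1K2/[H⁺]²) = 1 / (1 + 10^+1.63 + 10^+0.37)
   = 1 / (1 + 42.658 + 2.3442) = 1/46.002 = 0.02174
[CO2*] = α₀ × DIC = 0.02174 × 1.77 = 0.0385 mmol/kg

[CO2*] = 0.0385 mmol/kg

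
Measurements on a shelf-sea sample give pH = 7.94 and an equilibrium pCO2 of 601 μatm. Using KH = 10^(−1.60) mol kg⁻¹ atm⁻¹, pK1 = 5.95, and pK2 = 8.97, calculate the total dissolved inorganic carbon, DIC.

[CO2*] = KH · pCO2 = 10^(−1.60) × 601×10^-6 = 1.510×10^-5 mol/kg
α₀ = 1/(1 + K1/[H⁺] + K1K2/[H⁺]²) = 1/(1 + 10^+1.99 + 10^+0.96) = 0.009273
DIC = [CO2*]/α₀ = 1.510×10^-5 / 0.009273 = 1.63 mmol/kg

DIC = 1.63 mmol/kg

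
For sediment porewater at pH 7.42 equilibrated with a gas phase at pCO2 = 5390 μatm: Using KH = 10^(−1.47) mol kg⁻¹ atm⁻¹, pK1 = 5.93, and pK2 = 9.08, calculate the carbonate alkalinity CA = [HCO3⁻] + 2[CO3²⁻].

[CO2*] = KH · pCO2 = 10^(−1.47) × 5390×10^-6 = 1.826×10^-4 mol/kg
α₀ = 1/(1 + K1/[H⁺] + K1K2/[H⁺]²) = 1/(1 + 10^+1.49 + 10^-0.17) = 0.03069
DIC = [CO2*]/α₀ = 1.826×10^-4 / 0.03069 = 5.950 mmol/kg
CA = (α₁ + 2α₂)·DIC = (0.9486 + 2×0.02075) × 5.950 = 5.89 mmol/kg

CA = 5.89 mmol/kg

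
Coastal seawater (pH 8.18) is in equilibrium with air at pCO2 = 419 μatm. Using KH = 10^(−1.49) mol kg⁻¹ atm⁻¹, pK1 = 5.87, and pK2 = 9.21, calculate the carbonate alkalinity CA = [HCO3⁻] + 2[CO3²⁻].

CA = 3.29 mmol/kg

[CO2*] = KH · pCO2 = 10^(−1.49) × 419×10^-6 = 1.356×10^-5 mol/kg
α₀ = 1/(1 + K1/[H⁺] + K1K2/[H⁺]²) = 1/(1 + 10^+2.31 + 10^+1.28) = 0.004460
DIC = [CO2*]/α₀ = 1.356×10^-5 / 0.004460 = 3.040 mmol/kg
CA = (α₁ + 2α₂)·DIC = (0.9106 + 2×0.08498) × 3.040 = 3.29 mmol/kg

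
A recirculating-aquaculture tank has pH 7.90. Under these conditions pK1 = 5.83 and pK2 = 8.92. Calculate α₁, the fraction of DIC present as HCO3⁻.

α₁ = 1 / (1 + [H⁺]/K1 + K2/[H⁺]) = 1 / (1 + 10^-2.07 + 10^-1.02)
   = 1 / (1 + 0.0085114 + 0.095499) = 1/1.1040 = 0.9058

α₁ = 0.906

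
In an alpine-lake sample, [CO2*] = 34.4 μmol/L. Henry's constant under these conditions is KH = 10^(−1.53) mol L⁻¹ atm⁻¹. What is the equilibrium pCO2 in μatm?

pCO2 = 1170 μatm

KH = 10^(−1.53) = 2.951×10^-2 mol L⁻¹ atm⁻¹
pCO2 = [CO2*]/KH = 34.4×10^-6 / 2.951×10^-2 = 1.17×10^-3 atm = 1170 μatm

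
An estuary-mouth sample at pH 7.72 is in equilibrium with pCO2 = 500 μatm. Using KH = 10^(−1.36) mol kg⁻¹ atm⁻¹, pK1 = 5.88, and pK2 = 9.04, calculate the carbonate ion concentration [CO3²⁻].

[CO3²⁻] = 0.0723 mmol/kg

[CO2*] = KH · pCO2 = 10^(−1.36) × 500×10^-6 = 2.183×10^-5 mol/kg
α₀ = 1/(1 + K1/[H⁺] + K1K2/[H⁺]²) = 1/(1 + 10^+1.84 + 10^+0.52) = 0.01361
DIC = [CO2*]/α₀ = 2.183×10^-5 / 0.01361 = 1.604 mmol/kg
[CO3²⁻] = α₂·DIC; α₂ = 0.04506, so [CO3²⁻] = 0.04506 × 1.604 = 0.0723 mmol/kg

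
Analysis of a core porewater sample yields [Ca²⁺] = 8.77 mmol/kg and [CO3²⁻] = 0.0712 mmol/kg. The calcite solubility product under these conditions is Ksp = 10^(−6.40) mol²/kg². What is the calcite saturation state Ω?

Ω = 1.57

Ksp = 10^(−6.40) = 3.981×10^-7
Ω = [Ca²⁺][CO3²⁻]/Ksp = (8.77×10^-3)(0.0712×10^-3) / 3.981×10^-7 = 1.57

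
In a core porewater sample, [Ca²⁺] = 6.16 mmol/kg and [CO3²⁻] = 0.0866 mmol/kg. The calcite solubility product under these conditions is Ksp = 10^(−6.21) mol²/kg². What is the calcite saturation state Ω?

Ksp = 10^(−6.21) = 6.166×10^-7
Ω = [Ca²⁺][CO3²⁻]/Ksp = (6.16×10^-3)(0.0866×10^-3) / 6.166×10^-7 = 0.865

Ω = 0.865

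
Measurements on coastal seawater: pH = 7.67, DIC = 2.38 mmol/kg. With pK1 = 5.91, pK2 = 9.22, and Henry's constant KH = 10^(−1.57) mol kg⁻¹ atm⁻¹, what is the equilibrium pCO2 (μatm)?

pCO2 = 1470 μatm

α₀ = 1 / (1 + K1/[H⁺] + K1K2/[H⁺]²) = 1 / (1 + 10^+1.76 + 10^+0.21)
   = 1 / (1 + 57.544 + 1.6218) = 1/60.166 = 0.01662
[CO2*] = α₀ × DIC = 0.01662 × 2.38 = 0.03956 mmol/kg
pCO2 = [CO2*]/KH = 3.956×10^-5 / 2.692×10^-2 = 1470 μatm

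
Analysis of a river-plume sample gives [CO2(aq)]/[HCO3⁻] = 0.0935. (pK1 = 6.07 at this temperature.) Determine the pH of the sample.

From K1 = [H⁺][HCO3⁻]/[CO2(aq)]:  pH = pK1 − log₁₀([CO2(aq)]/[HCO3⁻])
log₁₀(0.0935) = -1.029
pH = 6.07 − (-1.029) = 7.10

pH = 7.10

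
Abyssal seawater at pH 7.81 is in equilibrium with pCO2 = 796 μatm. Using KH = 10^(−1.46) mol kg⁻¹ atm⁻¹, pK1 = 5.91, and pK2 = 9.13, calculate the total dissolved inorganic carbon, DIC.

[CO2*] = KH · pCO2 = 10^(−1.46) × 796×10^-6 = 2.760×10^-5 mol/kg
α₀ = 1/(1 + K1/[H⁺] + K1K2/[H⁺]²) = 1/(1 + 10^+1.90 + 10^+0.58) = 0.01187
DIC = [CO2*]/α₀ = 2.760×10^-5 / 0.01187 = 2.32 mmol/kg

DIC = 2.32 mmol/kg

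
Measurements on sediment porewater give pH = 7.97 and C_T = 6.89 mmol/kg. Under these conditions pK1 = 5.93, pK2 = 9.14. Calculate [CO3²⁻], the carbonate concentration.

α₂ = 1 / (1 + [H⁺]/K2 + [H⁺]²/(K1K2)) = 1 / (1 + 10^+1.17 + 10^-0.87)
   = 1 / (1 + 14.791 + 0.13490) = 1/15.926 = 0.06279
[CO3²⁻] = α₂ × DIC = 0.06279 × 6.89 = 0.433 mmol/kg

[CO3²⁻] = 0.433 mmol/kg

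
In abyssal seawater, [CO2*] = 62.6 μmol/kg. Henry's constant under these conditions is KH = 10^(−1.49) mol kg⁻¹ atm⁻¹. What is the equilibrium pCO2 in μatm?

pCO2 = 1930 μatm

KH = 10^(−1.49) = 3.236×10^-2 mol kg⁻¹ atm⁻¹
pCO2 = [CO2*]/KH = 62.6×10^-6 / 3.236×10^-2 = 1.93×10^-3 atm = 1930 μatm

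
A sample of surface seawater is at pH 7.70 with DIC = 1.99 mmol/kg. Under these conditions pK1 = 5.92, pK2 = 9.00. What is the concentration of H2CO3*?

α₀ = 1 / (1 + K1/[H⁺] + K1K2/[H⁺]²) = 1 / (1 + 10^+1.78 + 10^+0.48)
   = 1 / (1 + 60.256 + 3.0200) = 1/64.276 = 0.01556
[CO2*] = α₀ × DIC = 0.01556 × 1.99 = 0.0310 mmol/kg

[CO2*] = 0.0310 mmol/kg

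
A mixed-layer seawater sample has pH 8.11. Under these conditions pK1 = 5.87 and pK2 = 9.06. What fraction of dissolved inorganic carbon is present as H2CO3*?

α₀ = 0.00515

α₀ = 1 / (1 + K1/[H⁺] + K1K2/[H⁺]²) = 1 / (1 + 10^+2.24 + 10^+1.29)
   = 1 / (1 + 173.78 + 19.498) = 1/194.28 = 0.005147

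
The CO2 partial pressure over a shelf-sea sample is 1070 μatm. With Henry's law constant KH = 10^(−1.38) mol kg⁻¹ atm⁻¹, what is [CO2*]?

[CO2*] = 44.6 μmol/kg

KH = 10^(−1.38) = 4.169×10^-2 mol kg⁻¹ atm⁻¹
[CO2*] = KH · pCO2 = 4.169×10^-2 × 1070×10^-6 atm = 4.46×10^-5 mol/kg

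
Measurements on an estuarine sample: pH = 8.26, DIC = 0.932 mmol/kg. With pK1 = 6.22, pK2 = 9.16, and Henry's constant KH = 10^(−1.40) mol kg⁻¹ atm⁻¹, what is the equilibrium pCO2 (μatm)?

pCO2 = 188 μatm

α₀ = 1 / (1 + K1/[H⁺] + K1K2/[H⁺]²) = 1 / (1 + 10^+2.04 + 10^+1.14)
   = 1 / (1 + 109.65 + 13.804) = 1/124.45 = 0.008035
[CO2*] = α₀ × DIC = 0.008035 × 0.932 = 0.007489 mmol/kg = 7.489 μmol/kg
pCO2 = [CO2*]/KH = 7.489×10^-6 / 3.981×10^-2 = 188 μatm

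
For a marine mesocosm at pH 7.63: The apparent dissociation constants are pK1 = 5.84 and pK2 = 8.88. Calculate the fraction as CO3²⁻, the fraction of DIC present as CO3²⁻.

α₂ = 0.0524

α₂ = 1 / (1 + [H⁺]/K2 + [H⁺]²/(K1K2)) = 1 / (1 + 10^+1.25 + 10^-0.54)
   = 1 / (1 + 17.783 + 0.28840) = 1/19.071 = 0.05244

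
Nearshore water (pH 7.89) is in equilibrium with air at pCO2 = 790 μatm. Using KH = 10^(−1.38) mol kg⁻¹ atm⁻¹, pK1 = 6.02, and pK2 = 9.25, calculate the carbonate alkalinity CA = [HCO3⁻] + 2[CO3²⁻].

CA = 2.65 mmol/kg

[CO2*] = KH · pCO2 = 10^(−1.38) × 790×10^-6 = 3.293×10^-5 mol/kg
α₀ = 1/(1 + K1/[H⁺] + K1K2/[H⁺]²) = 1/(1 + 10^+1.87 + 10^+0.51) = 0.01276
DIC = [CO2*]/α₀ = 3.293×10^-5 / 0.01276 = 2.581 mmol/kg
CA = (α₁ + 2α₂)·DIC = (0.9459 + 2×0.04129) × 2.581 = 2.65 mmol/kg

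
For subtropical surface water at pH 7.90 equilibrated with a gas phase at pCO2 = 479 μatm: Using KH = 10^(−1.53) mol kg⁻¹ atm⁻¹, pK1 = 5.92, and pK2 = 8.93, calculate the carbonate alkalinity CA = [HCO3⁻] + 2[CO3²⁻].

CA = 1.60 mmol/kg

[CO2*] = KH · pCO2 = 10^(−1.53) × 479×10^-6 = 1.414×10^-5 mol/kg
α₀ = 1/(1 + K1/[H⁺] + K1K2/[H⁺]²) = 1/(1 + 10^+1.98 + 10^+0.95) = 0.009487
DIC = [CO2*]/α₀ = 1.414×10^-5 / 0.009487 = 1.490 mmol/kg
CA = (α₁ + 2α₂)·DIC = (0.9060 + 2×0.08455) × 1.490 = 1.60 mmol/kg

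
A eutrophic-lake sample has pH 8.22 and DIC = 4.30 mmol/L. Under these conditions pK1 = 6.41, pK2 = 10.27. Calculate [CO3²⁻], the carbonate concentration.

α₂ = 1 / (1 + [H⁺]/K2 + [H⁺]²/(K1K2)) = 1 / (1 + 10^+2.05 + 10^+0.24)
   = 1 / (1 + 112.20 + 1.7378) = 1/114.94 = 0.008700
[CO3²⁻] = α₂ × DIC = 0.008700 × 4.30 = 0.0374 mmol/L

[CO3²⁻] = 0.0374 mmol/L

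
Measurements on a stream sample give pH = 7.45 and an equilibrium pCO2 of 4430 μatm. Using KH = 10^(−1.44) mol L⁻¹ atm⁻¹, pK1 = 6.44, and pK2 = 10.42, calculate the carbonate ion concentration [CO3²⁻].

[CO2*] = KH · pCO2 = 10^(−1.44) × 4430×10^-6 = 1.608×10^-4 mol/L
α₀ = 1/(1 + K1/[H⁺] + K1K2/[H⁺]²) = 1/(1 + 10^+1.01 + 10^-1.96) = 0.08894
DIC = [CO2*]/α₀ = 1.608×10^-4 / 0.08894 = 1.809 mmol/L
[CO3²⁻] = α₂·DIC; α₂ = 0.0009752, so [CO3²⁻] = 0.0009752 × 1.809 = 0.00176 mmol/L = 1.76 μmol/L

[CO3²⁻] = 1.76 μmol/L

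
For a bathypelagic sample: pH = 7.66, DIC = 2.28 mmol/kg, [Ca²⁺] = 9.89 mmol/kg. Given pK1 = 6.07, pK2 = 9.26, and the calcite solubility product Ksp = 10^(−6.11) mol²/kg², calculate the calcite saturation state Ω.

Ω = 0.694

α₂ = 1 / (1 + [H⁺]/K2 + [H⁺]²/(K1K2)) = 1 / (1 + 10^+1.60 + 10^+0.01)
   = 1 / (1 + 39.811 + 1.0233) = 1/41.834 = 0.02390
[CO3²⁻] = α₂ × DIC = 0.02390 × 2.28 = 0.05450 mmol/kg
Ksp = 10^(−6.11) = 7.762×10^-7
Ω = [Ca²⁺][CO3²⁻]/Ksp = (9.89×10^-3)(5.450×10^-5) / 7.762×10^-7 = 0.694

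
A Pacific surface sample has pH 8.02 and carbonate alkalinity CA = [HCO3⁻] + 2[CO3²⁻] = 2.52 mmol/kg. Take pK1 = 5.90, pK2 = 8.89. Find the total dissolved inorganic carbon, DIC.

DIC = 2.27 mmol/kg

CA = [HCO3⁻] + 2[CO3²⁻] = (α₁ + 2α₂)·DIC
At pH 8.02: [H⁺]/K1 = 10^-2.12 = 0.0075858, K2/[H⁺] = 10^-0.87 = 0.13490
α₁ = 1/(1 + 0.0075858 + 0.13490) = 1/1.1425 = 0.8753; α₂ = α₁·K2/[H⁺] = 0.1181
α₁ + 2α₂ = 1.1114
DIC = CA / (α₁ + 2α₂) = 2.52 / 1.1114 = 2.27 mmol/kg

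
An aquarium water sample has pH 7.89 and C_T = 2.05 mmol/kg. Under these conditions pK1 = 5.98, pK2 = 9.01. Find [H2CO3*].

α₀ = 1 / (1 + K1/[H⁺] + K1K2/[H⁺]²) = 1 / (1 + 10^+1.91 + 10^+0.79)
   = 1 / (1 + 81.283 + 6.1660) = 1/88.449 = 0.01131
[CO2*] = α₀ × DIC = 0.01131 × 2.05 = 0.0232 mmol/kg

[CO2*] = 0.0232 mmol/kg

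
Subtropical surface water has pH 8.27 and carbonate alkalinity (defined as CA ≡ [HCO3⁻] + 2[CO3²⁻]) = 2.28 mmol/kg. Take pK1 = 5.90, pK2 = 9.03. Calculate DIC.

CA = [HCO3⁻] + 2[CO3²⁻] = (α₁ + 2α₂)·DIC
At pH 8.27: [H⁺]/K1 = 10^-2.37 = 0.0042658, K2/[H⁺] = 10^-0.76 = 0.17378
α₁ = 1/(1 + 0.0042658 + 0.17378) = 1/1.1780 = 0.8489; α₂ = α₁·K2/[H⁺] = 0.1475
α₁ + 2α₂ = 1.1439
DIC = CA / (α₁ + 2α₂) = 2.28 / 1.1439 = 1.99 mmol/kg

DIC = 1.99 mmol/kg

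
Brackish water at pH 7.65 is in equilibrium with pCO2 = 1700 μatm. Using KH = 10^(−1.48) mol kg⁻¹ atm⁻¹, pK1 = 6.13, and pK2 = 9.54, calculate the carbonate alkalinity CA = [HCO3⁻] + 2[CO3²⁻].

CA = 1.91 mmol/kg

[CO2*] = KH · pCO2 = 10^(−1.48) × 1700×10^-6 = 5.629×10^-5 mol/kg
α₀ = 1/(1 + K1/[H⁺] + K1K2/[H⁺]²) = 1/(1 + 10^+1.52 + 10^-0.37) = 0.02895
DIC = [CO2*]/α₀ = 5.629×10^-5 / 0.02895 = 1.944 mmol/kg
CA = (α₁ + 2α₂)·DIC = (0.9587 + 2×0.01235) × 1.944 = 1.91 mmol/kg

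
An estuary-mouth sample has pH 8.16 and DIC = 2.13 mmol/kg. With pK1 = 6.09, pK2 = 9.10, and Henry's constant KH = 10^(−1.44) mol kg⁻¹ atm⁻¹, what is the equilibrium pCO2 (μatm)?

α₀ = 1 / (1 + K1/[H⁺] + K1K2/[H⁺]²) = 1 / (1 + 10^+2.07 + 10^+1.13)
   = 1 / (1 + 117.49 + 13.490) = 1/131.98 = 0.007577
[CO2*] = α₀ × DIC = 0.007577 × 2.13 = 0.01614 mmol/kg = 16.14 μmol/kg
pCO2 = [CO2*]/KH = 1.614×10^-5 / 3.631×10^-2 = 445 μatm

pCO2 = 445 μatm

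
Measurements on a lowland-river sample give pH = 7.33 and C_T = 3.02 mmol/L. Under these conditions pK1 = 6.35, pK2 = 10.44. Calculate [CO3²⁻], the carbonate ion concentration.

α₂ = 1 / (1 + [H⁺]/K2 + [H⁺]²/(K1K2)) = 1 / (1 + 10^+3.11 + 10^+2.13)
   = 1 / (1 + 1288.2 + 134.90) = 1/1424.1 = 0.0007022
[CO3²⁻] = α₂ × DIC = 0.0007022 × 3.02 = 0.00212 mmol/L = 2.12 μmol/L

[CO3²⁻] = 2.12 μmol/L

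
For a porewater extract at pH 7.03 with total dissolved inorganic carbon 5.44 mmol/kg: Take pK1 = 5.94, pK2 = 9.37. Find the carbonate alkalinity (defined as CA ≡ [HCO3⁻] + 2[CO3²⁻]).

CA = 5.06 mmol/kg

CA = [HCO3⁻] + 2[CO3²⁻] = (α₁ + 2α₂)·DIC
At pH 7.03: [H⁺]/K1 = 10^-1.09 = 0.081283, K2/[H⁺] = 10^-2.34 = 0.0045709
α₁ = 1/(1 + 0.081283 + 0.0045709) = 1/1.0859 = 0.9209; α₂ = α₁·K2/[H⁺] = 0.004209
α₁ + 2α₂ = 0.9294
CA = 0.9294 × 5.44 = 5.06 mmol/kg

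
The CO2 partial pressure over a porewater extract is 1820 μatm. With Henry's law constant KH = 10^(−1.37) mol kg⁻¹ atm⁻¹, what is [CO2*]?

KH = 10^(−1.37) = 4.266×10^-2 mol kg⁻¹ atm⁻¹
[CO2*] = KH · pCO2 = 4.266×10^-2 × 1820×10^-6 atm = 7.76×10^-5 mol/kg

[CO2*] = 77.6 μmol/kg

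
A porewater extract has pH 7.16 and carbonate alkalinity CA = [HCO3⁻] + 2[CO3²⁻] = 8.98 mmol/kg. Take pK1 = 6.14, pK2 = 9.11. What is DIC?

DIC = 9.72 mmol/kg

CA = [HCO3⁻] + 2[CO3²⁻] = (α₁ + 2α₂)·DIC
At pH 7.16: [H⁺]/K1 = 10^-1.02 = 0.095499, K2/[H⁺] = 10^-1.95 = 0.011220
α₁ = 1/(1 + 0.095499 + 0.011220) = 1/1.1067 = 0.9036; α₂ = α₁·K2/[H⁺] = 0.01014
α₁ + 2α₂ = 0.9238
DIC = CA / (α₁ + 2α₂) = 8.98 / 0.9238 = 9.72 mmol/kg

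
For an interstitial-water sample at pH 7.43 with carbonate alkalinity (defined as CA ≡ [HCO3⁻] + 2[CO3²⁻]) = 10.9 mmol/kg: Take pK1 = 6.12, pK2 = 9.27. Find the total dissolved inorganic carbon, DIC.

DIC = 11.3 mmol/kg

CA = [HCO3⁻] + 2[CO3²⁻] = (α₁ + 2α₂)·DIC
At pH 7.43: [H⁺]/K1 = 10^-1.31 = 0.048978, K2/[H⁺] = 10^-1.84 = 0.014454
α₁ = 1/(1 + 0.048978 + 0.014454) = 1/1.0634 = 0.9404; α₂ = α₁·K2/[H⁺] = 0.01359
α₁ + 2α₂ = 0.9675
DIC = CA / (α₁ + 2α₂) = 10.9 / 0.9675 = 11.3 mmol/kg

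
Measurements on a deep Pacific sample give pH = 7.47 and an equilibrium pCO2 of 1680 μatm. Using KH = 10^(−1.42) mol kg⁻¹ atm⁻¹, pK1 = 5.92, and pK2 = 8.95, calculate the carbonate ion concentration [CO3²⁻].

[CO3²⁻] = 0.0750 mmol/kg

[CO2*] = KH · pCO2 = 10^(−1.42) × 1680×10^-6 = 6.387×10^-5 mol/kg
α₀ = 1/(1 + K1/[H⁺] + K1K2/[H⁺]²) = 1/(1 + 10^+1.55 + 10^+0.07) = 0.02656
DIC = [CO2*]/α₀ = 6.387×10^-5 / 0.02656 = 2.405 mmol/kg
[CO3²⁻] = α₂·DIC; α₂ = 0.03120, so [CO3²⁻] = 0.03120 × 2.405 = 0.0750 mmol/kg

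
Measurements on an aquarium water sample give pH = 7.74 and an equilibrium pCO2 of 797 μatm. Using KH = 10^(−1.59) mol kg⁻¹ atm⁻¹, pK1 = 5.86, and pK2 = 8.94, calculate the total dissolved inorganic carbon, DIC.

[CO2*] = KH · pCO2 = 10^(−1.59) × 797×10^-6 = 2.049×10^-5 mol/kg
α₀ = 1/(1 + K1/[H⁺] + K1K2/[H⁺]²) = 1/(1 + 10^+1.88 + 10^+0.68) = 0.01225
DIC = [CO2*]/α₀ = 2.049×10^-5 / 0.01225 = 1.67 mmol/kg

DIC = 1.67 mmol/kg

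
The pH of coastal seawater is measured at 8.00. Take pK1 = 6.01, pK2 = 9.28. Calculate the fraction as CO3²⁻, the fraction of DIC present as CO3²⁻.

α₂ = 0.0494

α₂ = 1 / (1 + [H⁺]/K2 + [H⁺]²/(K1K2)) = 1 / (1 + 10^+1.28 + 10^-0.71)
   = 1 / (1 + 19.055 + 0.19498) = 1/20.250 = 0.04938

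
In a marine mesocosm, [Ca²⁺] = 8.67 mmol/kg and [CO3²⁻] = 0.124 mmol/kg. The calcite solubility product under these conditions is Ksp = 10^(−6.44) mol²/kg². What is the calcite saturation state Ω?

Ω = 2.96

Ksp = 10^(−6.44) = 3.631×10^-7
Ω = [Ca²⁺][CO3²⁻]/Ksp = (8.67×10^-3)(0.124×10^-3) / 3.631×10^-7 = 2.96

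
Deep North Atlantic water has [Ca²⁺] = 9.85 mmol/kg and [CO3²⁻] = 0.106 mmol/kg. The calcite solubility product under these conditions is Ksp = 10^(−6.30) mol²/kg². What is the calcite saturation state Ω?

Ksp = 10^(−6.30) = 5.012×10^-7
Ω = [Ca²⁺][CO3²⁻]/Ksp = (9.85×10^-3)(0.106×10^-3) / 5.012×10^-7 = 2.08

Ω = 2.08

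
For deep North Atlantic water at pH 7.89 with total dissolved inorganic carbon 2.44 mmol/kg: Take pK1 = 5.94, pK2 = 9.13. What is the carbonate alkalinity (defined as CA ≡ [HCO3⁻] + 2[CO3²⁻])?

CA = [HCO3⁻] + 2[CO3²⁻] = (α₁ + 2α₂)·DIC
At pH 7.89: [H⁺]/K1 = 10^-1.95 = 0.011220, K2/[H⁺] = 10^-1.24 = 0.057544
α₁ = 1/(1 + 0.011220 + 0.057544) = 1/1.0688 = 0.9357; α₂ = α₁·K2/[H⁺] = 0.05384
α₁ + 2α₂ = 1.0433
CA = 1.0433 × 2.44 = 2.55 mmol/kg

CA = 2.55 mmol/kg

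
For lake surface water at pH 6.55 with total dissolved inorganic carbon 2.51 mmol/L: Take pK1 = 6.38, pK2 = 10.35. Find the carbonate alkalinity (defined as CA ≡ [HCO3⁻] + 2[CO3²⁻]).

CA = [HCO3⁻] + 2[CO3²⁻] = (α₁ + 2α₂)·DIC
At pH 6.55: [H⁺]/K1 = 10^-0.17 = 0.67608, K2/[H⁺] = 10^-3.80 = 0.00015849
α₁ = 1/(1 + 0.67608 + 0.00015849) = 1/1.6762 = 0.5966; α₂ = α₁·K2/[H⁺] = 9.455×10^-5
α₁ + 2α₂ = 0.5968
CA = 0.5968 × 2.51 = 1.50 mmol/L

CA = 1.50 mmol/L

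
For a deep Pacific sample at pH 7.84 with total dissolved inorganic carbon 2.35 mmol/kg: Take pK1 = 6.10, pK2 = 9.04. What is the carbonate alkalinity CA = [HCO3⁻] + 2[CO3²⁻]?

CA = [HCO3⁻] + 2[CO3²⁻] = (α₁ + 2α₂)·DIC
At pH 7.84: [H⁺]/K1 = 10^-1.74 = 0.018197, K2/[H⁺] = 10^-1.20 = 0.063096
α₁ = 1/(1 + 0.018197 + 0.063096) = 1/1.0813 = 0.9248; α₂ = α₁·K2/[H⁺] = 0.05835
α₁ + 2α₂ = 1.0415
CA = 1.0415 × 2.35 = 2.45 mmol/kg

CA = 2.45 mmol/kg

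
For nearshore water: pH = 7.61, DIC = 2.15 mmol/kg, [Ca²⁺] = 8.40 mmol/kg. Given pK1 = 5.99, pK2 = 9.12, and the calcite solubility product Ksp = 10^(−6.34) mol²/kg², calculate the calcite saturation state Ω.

α₂ = 1 / (1 + [H⁺]/K2 + [H⁺]²/(K1K2)) = 1 / (1 + 10^+1.51 + 10^-0.11)
   = 1 / (1 + 32.359 + 0.77625) = 1/34.136 = 0.02929
[CO3²⁻] = α₂ × DIC = 0.02929 × 2.15 = 0.06298 mmol/kg
Ksp = 10^(−6.34) = 4.571×10^-7
Ω = [Ca²⁺][CO3²⁻]/Ksp = (8.40×10^-3)(6.298×10^-5) / 4.571×10^-7 = 1.16

Ω = 1.16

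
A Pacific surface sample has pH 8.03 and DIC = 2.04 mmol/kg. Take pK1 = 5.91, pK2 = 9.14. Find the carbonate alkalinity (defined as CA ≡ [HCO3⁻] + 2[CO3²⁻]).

CA = [HCO3⁻] + 2[CO3²⁻] = (α₁ + 2α₂)·DIC
At pH 8.03: [H⁺]/K1 = 10^-2.12 = 0.0075858, K2/[H⁺] = 10^-1.11 = 0.077625
α₁ = 1/(1 + 0.0075858 + 0.077625) = 1/1.0852 = 0.9215; α₂ = α₁·K2/[H⁺] = 0.07153
α₁ + 2α₂ = 1.0645
CA = 1.0645 × 2.04 = 2.17 mmol/kg

CA = 2.17 mmol/kg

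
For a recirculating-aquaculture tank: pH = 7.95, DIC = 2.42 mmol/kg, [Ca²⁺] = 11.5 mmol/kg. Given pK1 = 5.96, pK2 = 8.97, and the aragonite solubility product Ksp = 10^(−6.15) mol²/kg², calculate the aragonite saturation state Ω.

α₂ = 1 / (1 + [H⁺]/K2 + [H⁺]²/(K1K2)) = 1 / (1 + 10^+1.02 + 10^-0.97)
   = 1 / (1 + 10.471 + 0.10715) = 1/11.578 = 0.08637
[CO3²⁻] = α₂ × DIC = 0.08637 × 2.42 = 0.2090 mmol/kg
Ksp = 10^(−6.15) = 7.079×10^-7
Ω = [Ca²⁺][CO3²⁻]/Ksp = (11.5×10^-3)(2.090×10^-4) / 7.079×10^-7 = 3.40

Ω = 3.40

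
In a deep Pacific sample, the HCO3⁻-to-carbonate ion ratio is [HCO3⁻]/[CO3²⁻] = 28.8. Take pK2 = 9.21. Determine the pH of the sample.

pH = 7.75

From K2 = [H⁺][CO3²⁻]/[HCO3⁻]:  pH = pK2 − log₁₀([HCO3⁻]/[CO3²⁻])
log₁₀(28.8) = +1.459
pH = 9.21 − (+1.459) = 7.75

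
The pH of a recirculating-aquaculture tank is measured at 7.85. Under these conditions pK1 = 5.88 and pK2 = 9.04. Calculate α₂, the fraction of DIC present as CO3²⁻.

α₂ = 1 / (1 + [H⁺]/K2 + [H⁺]²/(K1K2)) = 1 / (1 + 10^+1.19 + 10^-0.78)
   = 1 / (1 + 15.488 + 0.16596) = 1/16.654 = 0.06005

α₂ = 0.0600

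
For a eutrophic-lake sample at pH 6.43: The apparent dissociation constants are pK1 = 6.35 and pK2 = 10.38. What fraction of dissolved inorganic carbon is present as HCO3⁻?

α₁ = 1 / (1 + [H⁺]/K1 + K2/[H⁺]) = 1 / (1 + 10^-0.08 + 10^-3.95)
   = 1 / (1 + 0.83176 + 0.00011220) = 1/1.8319 = 0.5459

α₁ = 0.546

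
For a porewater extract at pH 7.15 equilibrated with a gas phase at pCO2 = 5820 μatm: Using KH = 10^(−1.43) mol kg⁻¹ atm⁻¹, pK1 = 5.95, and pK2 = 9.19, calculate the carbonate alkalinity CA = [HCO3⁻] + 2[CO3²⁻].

[CO2*] = KH · pCO2 = 10^(−1.43) × 5820×10^-6 = 2.162×10^-4 mol/kg
α₀ = 1/(1 + K1/[H⁺] + K1K2/[H⁺]²) = 1/(1 + 10^+1.20 + 10^-0.84) = 0.05885
DIC = [CO2*]/α₀ = 2.162×10^-4 / 0.05885 = 3.675 mmol/kg
CA = (α₁ + 2α₂)·DIC = (0.9326 + 2×0.008506) × 3.675 = 3.49 mmol/kg

CA = 3.49 mmol/kg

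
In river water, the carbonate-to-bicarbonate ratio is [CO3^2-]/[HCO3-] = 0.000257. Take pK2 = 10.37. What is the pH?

From K2 = [H⁺][CO3^2-]/[HCO3-]:  pH = pK2 + log₁₀([CO3^2-]/[HCO3-])
log₁₀(0.000257) = -3.590
pH = 10.37 + (-3.590) = 6.78

pH = 6.78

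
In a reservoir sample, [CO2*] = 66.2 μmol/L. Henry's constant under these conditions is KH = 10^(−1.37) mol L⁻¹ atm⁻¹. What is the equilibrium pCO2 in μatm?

KH = 10^(−1.37) = 4.266×10^-2 mol L⁻¹ atm⁻¹
pCO2 = [CO2*]/KH = 66.2×10^-6 / 4.266×10^-2 = 1.55×10^-3 atm = 1550 μatm

pCO2 = 1550 μatm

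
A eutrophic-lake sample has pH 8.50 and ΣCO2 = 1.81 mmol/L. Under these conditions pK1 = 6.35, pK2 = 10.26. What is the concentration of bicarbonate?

α₁ = 1 / (1 + [H⁺]/K1 + K2/[H⁺]) = 1 / (1 + 10^-2.15 + 10^-1.76)
   = 1 / (1 + 0.0070795 + 0.017378) = 1/1.0245 = 0.9761
[HCO3⁻] = α₁ × DIC = 0.9761 × 1.81 = 1.77 mmol/L

[HCO3⁻] = 1.77 mmol/L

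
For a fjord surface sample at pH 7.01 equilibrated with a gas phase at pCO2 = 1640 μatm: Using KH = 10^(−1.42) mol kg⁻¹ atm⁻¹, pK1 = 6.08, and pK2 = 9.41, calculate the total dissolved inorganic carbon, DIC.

DIC = 0.595 mmol/kg

[CO2*] = KH · pCO2 = 10^(−1.42) × 1640×10^-6 = 6.235×10^-5 mol/kg
α₀ = 1/(1 + K1/[H⁺] + K1K2/[H⁺]²) = 1/(1 + 10^+0.93 + 10^-1.47) = 0.1048
DIC = [CO2*]/α₀ = 6.235×10^-5 / 0.1048 = 0.595 mmol/kg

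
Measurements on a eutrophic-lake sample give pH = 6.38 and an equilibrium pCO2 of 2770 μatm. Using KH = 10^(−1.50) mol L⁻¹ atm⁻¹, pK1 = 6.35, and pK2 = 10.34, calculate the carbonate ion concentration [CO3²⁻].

[CO3²⁻] = 0.0103 μmol/L

[CO2*] = KH · pCO2 = 10^(−1.50) × 2770×10^-6 = 8.760×10^-5 mol/L
α₀ = 1/(1 + K1/[H⁺] + K1K2/[H⁺]²) = 1/(1 + 10^+0.03 + 10^-3.93) = 0.4827
DIC = [CO2*]/α₀ = 8.760×10^-5 / 0.4827 = 0.1815 mmol/L
[CO3²⁻] = α₂·DIC; α₂ = 5.671×10^-5, so [CO3²⁻] = 5.671×10^-5 × 0.1815 = 1.03×10^-5 mmol/L = 0.0103 μmol/L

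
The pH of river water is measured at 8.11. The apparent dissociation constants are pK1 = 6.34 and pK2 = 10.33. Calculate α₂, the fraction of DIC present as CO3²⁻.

α₂ = 1 / (1 + [H⁺]/K2 + [H⁺]²/(K1K2)) = 1 / (1 + 10^+2.22 + 10^+0.45)
   = 1 / (1 + 165.96 + 2.8184) = 1/169.78 = 0.005890

α₂ = 0.00589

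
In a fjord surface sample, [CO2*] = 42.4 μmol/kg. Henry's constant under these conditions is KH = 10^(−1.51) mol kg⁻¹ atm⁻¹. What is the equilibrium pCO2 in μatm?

pCO2 = 1370 μatm

KH = 10^(−1.51) = 3.090×10^-2 mol kg⁻¹ atm⁻¹
pCO2 = [CO2*]/KH = 42.4×10^-6 / 3.090×10^-2 = 1.37×10^-3 atm = 1370 μatm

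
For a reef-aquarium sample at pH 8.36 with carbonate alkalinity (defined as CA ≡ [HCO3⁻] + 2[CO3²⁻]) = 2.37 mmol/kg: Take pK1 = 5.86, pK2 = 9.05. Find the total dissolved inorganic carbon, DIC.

DIC = 2.03 mmol/kg

CA = [HCO3⁻] + 2[CO3²⁻] = (α₁ + 2α₂)·DIC
At pH 8.36: [H⁺]/K1 = 10^-2.50 = 0.0031623, K2/[H⁺] = 10^-0.69 = 0.20417
α₁ = 1/(1 + 0.0031623 + 0.20417) = 1/1.2073 = 0.8283; α₂ = α₁·K2/[H⁺] = 0.1691
α₁ + 2α₂ = 1.1665
DIC = CA / (α₁ + 2α₂) = 2.37 / 1.1665 = 2.03 mmol/kg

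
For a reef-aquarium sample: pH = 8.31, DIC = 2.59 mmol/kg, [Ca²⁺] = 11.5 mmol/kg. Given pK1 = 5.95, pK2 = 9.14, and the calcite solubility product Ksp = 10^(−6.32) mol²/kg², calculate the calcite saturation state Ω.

α₂ = 1 / (1 + [H⁺]/K2 + [H⁺]²/(K1K2)) = 1 / (1 + 10^+0.83 + 10^-1.53)
   = 1 / (1 + 6.7608 + 0.029512) = 1/7.7903 = 0.1284
[CO3²⁻] = α₂ × DIC = 0.1284 × 2.59 = 0.3325 mmol/kg
Ksp = 10^(−6.32) = 4.786×10^-7
Ω = [Ca²⁺][CO3²⁻]/Ksp = (11.5×10^-3)(3.325×10^-4) / 4.786×10^-7 = 7.99

Ω = 7.99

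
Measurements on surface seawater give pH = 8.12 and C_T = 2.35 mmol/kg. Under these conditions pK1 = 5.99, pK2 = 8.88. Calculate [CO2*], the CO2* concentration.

[CO2*] = 14.7 μmol/kg

α₀ = 1 / (1 + K1/[H⁺] + K1K2/[H⁺]²) = 1 / (1 + 10^+2.13 + 10^+1.37)
   = 1 / (1 + 134.90 + 23.442) = 1/159.34 = 0.006276
[CO2*] = α₀ × DIC = 0.006276 × 2.35 = 0.0147 mmol/kg = 14.7 μmol/kg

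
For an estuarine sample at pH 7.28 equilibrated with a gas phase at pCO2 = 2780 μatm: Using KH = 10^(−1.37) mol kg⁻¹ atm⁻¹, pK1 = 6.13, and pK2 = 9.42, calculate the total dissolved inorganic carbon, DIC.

DIC = 1.81 mmol/kg

[CO2*] = KH · pCO2 = 10^(−1.37) × 2780×10^-6 = 1.186×10^-4 mol/kg
α₀ = 1/(1 + K1/[H⁺] + K1K2/[H⁺]²) = 1/(1 + 10^+1.15 + 10^-0.99) = 0.06567
DIC = [CO2*]/α₀ = 1.186×10^-4 / 0.06567 = 1.81 mmol/kg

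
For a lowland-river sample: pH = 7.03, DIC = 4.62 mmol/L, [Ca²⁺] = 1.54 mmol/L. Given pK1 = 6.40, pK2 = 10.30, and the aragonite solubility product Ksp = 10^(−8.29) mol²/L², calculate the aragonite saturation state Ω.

Ω = 0.603

α₂ = 1 / (1 + [H⁺]/K2 + [H⁺]²/(K1K2)) = 1 / (1 + 10^+3.27 + 10^+2.64)
   = 1 / (1 + 1862.1 + 436.52) = 1/2299.6 = 0.0004349
[CO3²⁻] = α₂ × DIC = 0.0004349 × 4.62 = 0.002009 mmol/L = 2.009 μmol/L
Ksp = 10^(−8.29) = 5.129×10^-9
Ω = [Ca²⁺][CO3²⁻]/Ksp = (1.54×10^-3)(2.009×10^-6) / 5.129×10^-9 = 0.603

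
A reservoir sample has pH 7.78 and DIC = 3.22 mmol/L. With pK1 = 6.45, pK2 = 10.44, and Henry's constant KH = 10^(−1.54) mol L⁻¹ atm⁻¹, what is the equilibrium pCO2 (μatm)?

pCO2 = 4980 μatm

α₀ = 1 / (1 + K1/[H⁺] + K1K2/[H⁺]²) = 1 / (1 + 10^+1.33 + 10^-1.33)
   = 1 / (1 + 21.380 + 0.046774) = 1/22.426 = 0.04459
[CO2*] = α₀ × DIC = 0.04459 × 3.22 = 0.1436 mmol/L
pCO2 = [CO2*]/KH = 1.436×10^-4 / 2.884×10^-2 = 4980 μatm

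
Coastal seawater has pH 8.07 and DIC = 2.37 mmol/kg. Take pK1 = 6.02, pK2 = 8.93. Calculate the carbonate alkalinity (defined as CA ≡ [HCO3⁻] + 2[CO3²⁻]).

CA = 2.64 mmol/kg

CA = [HCO3⁻] + 2[CO3²⁻] = (α₁ + 2α₂)·DIC
At pH 8.07: [H⁺]/K1 = 10^-2.05 = 0.0089125, K2/[H⁺] = 10^-0.86 = 0.13804
α₁ = 1/(1 + 0.0089125 + 0.13804) = 1/1.1470 = 0.8719; α₂ = α₁·K2/[H⁺] = 0.1204
α₁ + 2α₂ = 1.1126
CA = 1.1126 × 2.37 = 2.64 mmol/kg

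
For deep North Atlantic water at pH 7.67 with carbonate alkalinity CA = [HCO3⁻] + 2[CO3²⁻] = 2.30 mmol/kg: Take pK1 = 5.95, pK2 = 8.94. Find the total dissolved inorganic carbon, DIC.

DIC = 2.23 mmol/kg

CA = [HCO3⁻] + 2[CO3²⁻] = (α₁ + 2α₂)·DIC
At pH 7.67: [H⁺]/K1 = 10^-1.72 = 0.019055, K2/[H⁺] = 10^-1.27 = 0.053703
α₁ = 1/(1 + 0.019055 + 0.053703) = 1/1.0728 = 0.9322; α₂ = α₁·K2/[H⁺] = 0.05006
α₁ + 2α₂ = 1.0323
DIC = CA / (α₁ + 2α₂) = 2.30 / 1.0323 = 2.23 mmol/kg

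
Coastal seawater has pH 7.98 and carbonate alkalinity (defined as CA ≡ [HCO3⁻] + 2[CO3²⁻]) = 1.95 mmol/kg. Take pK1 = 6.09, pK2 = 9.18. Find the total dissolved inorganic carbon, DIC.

DIC = 1.86 mmol/kg

CA = [HCO3⁻] + 2[CO3²⁻] = (α₁ + 2α₂)·DIC
At pH 7.98: [H⁺]/K1 = 10^-1.89 = 0.012882, K2/[H⁺] = 10^-1.20 = 0.063096
α₁ = 1/(1 + 0.012882 + 0.063096) = 1/1.0760 = 0.9294; α₂ = α₁·K2/[H⁺] = 0.05864
α₁ + 2α₂ = 1.0467
DIC = CA / (α₁ + 2α₂) = 1.95 / 1.0467 = 1.86 mmol/kg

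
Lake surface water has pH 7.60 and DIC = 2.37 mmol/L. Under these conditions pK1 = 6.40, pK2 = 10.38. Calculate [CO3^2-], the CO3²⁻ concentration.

[CO3²⁻] = 3.69 μmol/L

α₂ = 1 / (1 + [H⁺]/K2 + [H⁺]²/(K1K2)) = 1 / (1 + 10^+2.78 + 10^+1.58)
   = 1 / (1 + 602.56 + 38.019) = 1/641.58 = 0.001559
[CO3²⁻] = α₂ × DIC = 0.001559 × 2.37 = 0.00369 mmol/L = 3.69 μmol/L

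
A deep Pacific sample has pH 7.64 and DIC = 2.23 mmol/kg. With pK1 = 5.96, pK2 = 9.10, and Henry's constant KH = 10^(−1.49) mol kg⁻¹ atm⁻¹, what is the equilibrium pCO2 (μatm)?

α₀ = 1 / (1 + K1/[H⁺] + K1K2/[H⁺]²) = 1 / (1 + 10^+1.68 + 10^+0.22)
   = 1 / (1 + 47.863 + 1.6596) = 1/50.523 = 0.01979
[CO2*] = α₀ × DIC = 0.01979 × 2.23 = 0.04414 mmol/kg
pCO2 = [CO2*]/KH = 4.414×10^-5 / 3.236×10^-2 = 1360 μatm

pCO2 = 1360 μatm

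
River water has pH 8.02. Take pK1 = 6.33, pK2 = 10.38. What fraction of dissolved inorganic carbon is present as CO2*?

α₀ = 1 / (1 + K1/[H⁺] + K1K2/[H⁺]²) = 1 / (1 + 10^+1.69 + 10^-0.67)
   = 1 / (1 + 48.978 + 0.21380) = 1/50.192 = 0.01992

α₀ = 0.0199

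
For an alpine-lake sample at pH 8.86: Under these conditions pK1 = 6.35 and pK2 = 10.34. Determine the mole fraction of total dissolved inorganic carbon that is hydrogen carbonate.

α₁ = 1 / (1 + [H⁺]/K1 + K2/[H⁺]) = 1 / (1 + 10^-2.51 + 10^-1.48)
   = 1 / (1 + 0.0030903 + 0.033113) = 1/1.0362 = 0.9651

α₁ = 0.965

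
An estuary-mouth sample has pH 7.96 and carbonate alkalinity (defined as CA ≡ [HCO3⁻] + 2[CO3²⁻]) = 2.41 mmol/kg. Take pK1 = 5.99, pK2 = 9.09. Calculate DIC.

CA = [HCO3⁻] + 2[CO3²⁻] = (α₁ + 2α₂)·DIC
At pH 7.96: [H⁺]/K1 = 10^-1.97 = 0.010715, K2/[H⁺] = 10^-1.13 = 0.074131
α₁ = 1/(1 + 0.010715 + 0.074131) = 1/1.0848 = 0.9218; α₂ = α₁·K2/[H⁺] = 0.06833
α₁ + 2α₂ = 1.0585
DIC = CA / (α₁ + 2α₂) = 2.41 / 1.0585 = 2.28 mmol/kg

DIC = 2.28 mmol/kg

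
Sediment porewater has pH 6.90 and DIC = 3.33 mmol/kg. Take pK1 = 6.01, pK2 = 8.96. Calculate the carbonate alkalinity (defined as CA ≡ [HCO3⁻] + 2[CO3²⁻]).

CA = [HCO3⁻] + 2[CO3²⁻] = (α₁ + 2α₂)·DIC
At pH 6.90: [H⁺]/K1 = 10^-0.89 = 0.12882, K2/[H⁺] = 10^-2.06 = 0.0087096
α₁ = 1/(1 + 0.12882 + 0.0087096) = 1/1.1375 = 0.8791; α₂ = α₁·K2/[H⁺] = 0.007657
α₁ + 2α₂ = 0.8944
CA = 0.8944 × 3.33 = 2.98 mmol/kg

CA = 2.98 mmol/kg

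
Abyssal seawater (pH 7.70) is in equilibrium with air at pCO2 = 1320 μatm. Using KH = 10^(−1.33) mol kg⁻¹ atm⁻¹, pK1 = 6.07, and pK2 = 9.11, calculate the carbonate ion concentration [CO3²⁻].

[CO2*] = KH · pCO2 = 10^(−1.33) × 1320×10^-6 = 6.174×10^-5 mol/kg
α₀ = 1/(1 + K1/[H⁺] + K1K2/[H⁺]²) = 1/(1 + 10^+1.63 + 10^+0.22) = 0.02207
DIC = [CO2*]/α₀ = 6.174×10^-5 / 0.02207 = 2.798 mmol/kg
[CO3²⁻] = α₂·DIC; α₂ = 0.03662, so [CO3²⁻] = 0.03662 × 2.798 = 0.102 mmol/kg

[CO3²⁻] = 0.102 mmol/kg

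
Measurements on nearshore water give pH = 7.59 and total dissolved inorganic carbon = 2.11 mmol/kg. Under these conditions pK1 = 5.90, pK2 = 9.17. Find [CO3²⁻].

[CO3²⁻] = 0.0530 mmol/kg

α₂ = 1 / (1 + [H⁺]/K2 + [H⁺]²/(K1K2)) = 1 / (1 + 10^+1.58 + 10^-0.11)
   = 1 / (1 + 38.019 + 0.77625) = 1/39.795 = 0.02513
[CO3²⁻] = α₂ × DIC = 0.02513 × 2.11 = 0.0530 mmol/kg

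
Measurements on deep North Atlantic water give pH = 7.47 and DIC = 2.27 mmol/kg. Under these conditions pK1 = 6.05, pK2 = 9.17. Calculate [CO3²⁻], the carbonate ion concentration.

α₂ = 1 / (1 + [H⁺]/K2 + [H⁺]²/(K1K2)) = 1 / (1 + 10^+1.70 + 10^+0.28)
   = 1 / (1 + 50.119 + 1.9055) = 1/53.024 = 0.01886
[CO3²⁻] = α₂ × DIC = 0.01886 × 2.27 = 0.0428 mmol/kg

[CO3²⁻] = 0.0428 mmol/kg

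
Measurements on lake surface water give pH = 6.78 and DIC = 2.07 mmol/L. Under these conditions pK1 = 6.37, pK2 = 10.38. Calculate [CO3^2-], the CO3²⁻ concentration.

α₂ = 1 / (1 + [H⁺]/K2 + [H⁺]²/(K1K2)) = 1 / (1 + 10^+3.60 + 10^+3.19)
   = 1 / (1 + 3981.1 + 1548.8) = 1/5530.9 = 0.0001808
[CO3²⁻] = α₂ × DIC = 0.0001808 × 2.07 = 0.000374 mmol/L = 0.374 μmol/L

[CO3²⁻] = 0.374 μmol/L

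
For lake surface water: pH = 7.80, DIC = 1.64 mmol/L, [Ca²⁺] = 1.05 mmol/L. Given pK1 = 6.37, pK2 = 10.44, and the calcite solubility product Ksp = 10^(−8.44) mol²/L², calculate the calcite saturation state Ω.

Ω = 1.05

α₂ = 1 / (1 + [H⁺]/K2 + [H⁺]²/(K1K2)) = 1 / (1 + 10^+2.64 + 10^+1.21)
   = 1 / (1 + 436.52 + 16.218) = 1/453.73 = 0.002204
[CO3²⁻] = α₂ × DIC = 0.002204 × 1.64 = 0.003614 mmol/L = 3.614 μmol/L
Ksp = 10^(−8.44) = 3.631×10^-9
Ω = [Ca²⁺][CO3²⁻]/Ksp = (1.05×10^-3)(3.614×10^-6) / 3.631×10^-9 = 1.05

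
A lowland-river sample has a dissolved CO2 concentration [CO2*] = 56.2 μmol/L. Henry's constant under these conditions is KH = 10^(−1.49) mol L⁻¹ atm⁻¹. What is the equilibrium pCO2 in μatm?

KH = 10^(−1.49) = 3.236×10^-2 mol L⁻¹ atm⁻¹
pCO2 = [CO2*]/KH = 56.2×10^-6 / 3.236×10^-2 = 1.74×10^-3 atm = 1740 μatm

pCO2 = 1740 μatm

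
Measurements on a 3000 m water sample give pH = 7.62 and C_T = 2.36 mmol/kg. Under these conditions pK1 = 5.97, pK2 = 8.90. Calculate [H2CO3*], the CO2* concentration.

[CO2*] = 0.0492 mmol/kg

α₀ = 1 / (1 + K1/[H⁺] + K1K2/[H⁺]²) = 1 / (1 + 10^+1.65 + 10^+0.37)
   = 1 / (1 + 44.668 + 2.3442) = 1/48.013 = 0.02083
[CO2*] = α₀ × DIC = 0.02083 × 2.36 = 0.0492 mmol/kg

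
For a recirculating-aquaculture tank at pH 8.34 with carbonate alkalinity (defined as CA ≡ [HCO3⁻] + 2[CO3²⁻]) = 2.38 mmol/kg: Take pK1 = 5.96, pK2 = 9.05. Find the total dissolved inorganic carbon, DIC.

CA = [HCO3⁻] + 2[CO3²⁻] = (α₁ + 2α₂)·DIC
At pH 8.34: [H⁺]/K1 = 10^-2.38 = 0.0041687, K2/[H⁺] = 10^-0.71 = 0.19498
α₁ = 1/(1 + 0.0041687 + 0.19498) = 1/1.1992 = 0.8339; α₂ = α₁·K2/[H⁺] = 0.1626
α₁ + 2α₂ = 1.1591
DIC = CA / (α₁ + 2α₂) = 2.38 / 1.1591 = 2.05 mmol/kg

DIC = 2.05 mmol/kg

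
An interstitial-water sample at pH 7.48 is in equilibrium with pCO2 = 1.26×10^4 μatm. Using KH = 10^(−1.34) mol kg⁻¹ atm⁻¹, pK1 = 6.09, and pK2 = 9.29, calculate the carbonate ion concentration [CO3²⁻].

[CO3²⁻] = 0.219 mmol/kg

[CO2*] = KH · pCO2 = 10^(−1.34) × 1.26×10^4×10^-6 = 5.759×10^-4 mol/kg
α₀ = 1/(1 + K1/[H⁺] + K1K2/[H⁺]²) = 1/(1 + 10^+1.39 + 10^-0.42) = 0.03857
DIC = [CO2*]/α₀ = 5.759×10^-4 / 0.03857 = 14.93 mmol/kg
[CO3²⁻] = α₂·DIC; α₂ = 0.01466, so [CO3²⁻] = 0.01466 × 14.93 = 0.219 mmol/kg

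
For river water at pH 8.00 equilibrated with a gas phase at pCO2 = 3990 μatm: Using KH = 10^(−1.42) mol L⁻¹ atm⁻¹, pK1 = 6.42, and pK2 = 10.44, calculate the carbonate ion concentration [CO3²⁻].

[CO3²⁻] = 0.0209 mmol/L

[CO2*] = KH · pCO2 = 10^(−1.42) × 3990×10^-6 = 1.517×10^-4 mol/L
α₀ = 1/(1 + K1/[H⁺] + K1K2/[H⁺]²) = 1/(1 + 10^+1.58 + 10^-0.86) = 0.02554
DIC = [CO2*]/α₀ = 1.517×10^-4 / 0.02554 = 5.940 mmol/L
[CO3²⁻] = α₂·DIC; α₂ = 0.003525, so [CO3²⁻] = 0.003525 × 5.940 = 0.0209 mmol/L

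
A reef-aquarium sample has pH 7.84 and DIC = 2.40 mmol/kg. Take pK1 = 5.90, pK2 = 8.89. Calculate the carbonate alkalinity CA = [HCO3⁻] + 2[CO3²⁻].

CA = [HCO3⁻] + 2[CO3²⁻] = (α₁ + 2α₂)·DIC
At pH 7.84: [H⁺]/K1 = 10^-1.94 = 0.011482, K2/[H⁺] = 10^-1.05 = 0.089125
α₁ = 1/(1 + 0.011482 + 0.089125) = 1/1.1006 = 0.9086; α₂ = α₁·K2/[H⁺] = 0.08098
α₁ + 2α₂ = 1.0705
CA = 1.0705 × 2.40 = 2.57 mmol/kg

CA = 2.57 mmol/kg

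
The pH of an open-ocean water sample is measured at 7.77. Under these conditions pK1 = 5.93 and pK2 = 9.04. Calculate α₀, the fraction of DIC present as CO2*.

α₀ = 0.0135

α₀ = 1 / (1 + K1/[H⁺] + K1K2/[H⁺]²) = 1 / (1 + 10^+1.84 + 10^+0.57)
   = 1 / (1 + 69.183 + 3.7154) = 1/73.898 = 0.01353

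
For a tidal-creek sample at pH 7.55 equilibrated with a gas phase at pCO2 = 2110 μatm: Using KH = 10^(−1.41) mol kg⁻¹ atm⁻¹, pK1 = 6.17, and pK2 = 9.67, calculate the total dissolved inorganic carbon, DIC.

DIC = 2.07 mmol/kg

[CO2*] = KH · pCO2 = 10^(−1.41) × 2110×10^-6 = 8.209×10^-5 mol/kg
α₀ = 1/(1 + K1/[H⁺] + K1K2/[H⁺]²) = 1/(1 + 10^+1.38 + 10^-0.74) = 0.03973
DIC = [CO2*]/α₀ = 8.209×10^-5 / 0.03973 = 2.07 mmol/kg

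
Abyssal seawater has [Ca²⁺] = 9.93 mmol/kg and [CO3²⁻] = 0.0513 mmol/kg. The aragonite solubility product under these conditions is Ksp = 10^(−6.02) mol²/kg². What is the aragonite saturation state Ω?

Ksp = 10^(−6.02) = 9.550×10^-7
Ω = [Ca²⁺][CO3²⁻]/Ksp = (9.93×10^-3)(0.0513×10^-3) / 9.550×10^-7 = 0.533

Ω = 0.533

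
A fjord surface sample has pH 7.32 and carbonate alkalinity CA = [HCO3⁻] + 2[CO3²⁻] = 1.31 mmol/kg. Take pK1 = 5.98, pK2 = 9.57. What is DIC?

CA = [HCO3⁻] + 2[CO3²⁻] = (α₁ + 2α₂)·DIC
At pH 7.32: [H⁺]/K1 = 10^-1.34 = 0.045709, K2/[H⁺] = 10^-2.25 = 0.0056234
α₁ = 1/(1 + 0.045709 + 0.0056234) = 1/1.0513 = 0.9512; α₂ = α₁·K2/[H⁺] = 0.005349
α₁ + 2α₂ = 0.9619
DIC = CA / (α₁ + 2α₂) = 1.31 / 0.9619 = 1.36 mmol/kg

DIC = 1.36 mmol/kg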